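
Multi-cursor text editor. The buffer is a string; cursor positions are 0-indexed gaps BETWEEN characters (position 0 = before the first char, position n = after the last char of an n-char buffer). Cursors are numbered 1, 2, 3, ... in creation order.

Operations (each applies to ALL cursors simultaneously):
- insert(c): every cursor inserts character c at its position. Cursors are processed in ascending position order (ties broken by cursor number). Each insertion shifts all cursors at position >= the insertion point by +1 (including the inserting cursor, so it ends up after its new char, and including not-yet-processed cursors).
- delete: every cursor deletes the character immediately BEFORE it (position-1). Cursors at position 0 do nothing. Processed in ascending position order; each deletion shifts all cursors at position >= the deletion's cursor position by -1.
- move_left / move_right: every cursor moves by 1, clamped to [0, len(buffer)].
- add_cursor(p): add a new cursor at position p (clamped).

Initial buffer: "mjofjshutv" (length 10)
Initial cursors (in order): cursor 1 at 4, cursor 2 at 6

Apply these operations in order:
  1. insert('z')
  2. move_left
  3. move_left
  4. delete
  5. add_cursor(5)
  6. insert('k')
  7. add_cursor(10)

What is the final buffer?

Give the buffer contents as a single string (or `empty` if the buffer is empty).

Answer: mjkfzkskzhutv

Derivation:
After op 1 (insert('z')): buffer="mjofzjszhutv" (len 12), cursors c1@5 c2@8, authorship ....1..2....
After op 2 (move_left): buffer="mjofzjszhutv" (len 12), cursors c1@4 c2@7, authorship ....1..2....
After op 3 (move_left): buffer="mjofzjszhutv" (len 12), cursors c1@3 c2@6, authorship ....1..2....
After op 4 (delete): buffer="mjfzszhutv" (len 10), cursors c1@2 c2@4, authorship ...1.2....
After op 5 (add_cursor(5)): buffer="mjfzszhutv" (len 10), cursors c1@2 c2@4 c3@5, authorship ...1.2....
After op 6 (insert('k')): buffer="mjkfzkskzhutv" (len 13), cursors c1@3 c2@6 c3@8, authorship ..1.12.32....
After op 7 (add_cursor(10)): buffer="mjkfzkskzhutv" (len 13), cursors c1@3 c2@6 c3@8 c4@10, authorship ..1.12.32....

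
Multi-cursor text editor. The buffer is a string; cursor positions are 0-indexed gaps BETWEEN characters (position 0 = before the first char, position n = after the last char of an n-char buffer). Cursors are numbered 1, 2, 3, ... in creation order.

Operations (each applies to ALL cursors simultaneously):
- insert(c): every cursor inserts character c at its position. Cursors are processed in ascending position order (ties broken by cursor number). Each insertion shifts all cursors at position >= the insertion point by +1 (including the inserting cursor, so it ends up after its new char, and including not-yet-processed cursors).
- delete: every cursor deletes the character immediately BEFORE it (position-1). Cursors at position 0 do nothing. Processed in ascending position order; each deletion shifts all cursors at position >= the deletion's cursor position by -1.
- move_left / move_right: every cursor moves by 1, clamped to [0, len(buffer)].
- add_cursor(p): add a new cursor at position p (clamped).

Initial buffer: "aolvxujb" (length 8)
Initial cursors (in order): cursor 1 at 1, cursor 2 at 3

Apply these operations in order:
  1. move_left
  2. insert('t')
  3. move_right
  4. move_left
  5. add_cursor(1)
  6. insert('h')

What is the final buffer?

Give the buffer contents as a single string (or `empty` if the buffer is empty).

Answer: thhaothlvxujb

Derivation:
After op 1 (move_left): buffer="aolvxujb" (len 8), cursors c1@0 c2@2, authorship ........
After op 2 (insert('t')): buffer="taotlvxujb" (len 10), cursors c1@1 c2@4, authorship 1..2......
After op 3 (move_right): buffer="taotlvxujb" (len 10), cursors c1@2 c2@5, authorship 1..2......
After op 4 (move_left): buffer="taotlvxujb" (len 10), cursors c1@1 c2@4, authorship 1..2......
After op 5 (add_cursor(1)): buffer="taotlvxujb" (len 10), cursors c1@1 c3@1 c2@4, authorship 1..2......
After op 6 (insert('h')): buffer="thhaothlvxujb" (len 13), cursors c1@3 c3@3 c2@7, authorship 113..22......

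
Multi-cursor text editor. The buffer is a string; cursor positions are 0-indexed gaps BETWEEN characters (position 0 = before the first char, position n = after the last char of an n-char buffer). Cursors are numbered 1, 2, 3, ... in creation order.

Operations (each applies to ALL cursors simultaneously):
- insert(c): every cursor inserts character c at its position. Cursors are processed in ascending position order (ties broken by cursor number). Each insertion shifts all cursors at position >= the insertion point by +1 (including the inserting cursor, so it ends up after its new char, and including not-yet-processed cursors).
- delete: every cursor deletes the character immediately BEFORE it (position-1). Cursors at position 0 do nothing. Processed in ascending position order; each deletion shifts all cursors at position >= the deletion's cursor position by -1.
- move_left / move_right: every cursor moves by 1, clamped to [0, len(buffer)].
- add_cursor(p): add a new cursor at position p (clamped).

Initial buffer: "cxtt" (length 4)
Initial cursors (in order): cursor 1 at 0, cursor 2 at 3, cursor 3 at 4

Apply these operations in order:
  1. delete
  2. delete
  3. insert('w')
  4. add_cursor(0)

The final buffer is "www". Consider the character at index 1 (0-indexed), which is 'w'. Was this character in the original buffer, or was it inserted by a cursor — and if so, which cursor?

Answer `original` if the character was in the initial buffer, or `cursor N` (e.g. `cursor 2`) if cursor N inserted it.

After op 1 (delete): buffer="cx" (len 2), cursors c1@0 c2@2 c3@2, authorship ..
After op 2 (delete): buffer="" (len 0), cursors c1@0 c2@0 c3@0, authorship 
After op 3 (insert('w')): buffer="www" (len 3), cursors c1@3 c2@3 c3@3, authorship 123
After op 4 (add_cursor(0)): buffer="www" (len 3), cursors c4@0 c1@3 c2@3 c3@3, authorship 123
Authorship (.=original, N=cursor N): 1 2 3
Index 1: author = 2

Answer: cursor 2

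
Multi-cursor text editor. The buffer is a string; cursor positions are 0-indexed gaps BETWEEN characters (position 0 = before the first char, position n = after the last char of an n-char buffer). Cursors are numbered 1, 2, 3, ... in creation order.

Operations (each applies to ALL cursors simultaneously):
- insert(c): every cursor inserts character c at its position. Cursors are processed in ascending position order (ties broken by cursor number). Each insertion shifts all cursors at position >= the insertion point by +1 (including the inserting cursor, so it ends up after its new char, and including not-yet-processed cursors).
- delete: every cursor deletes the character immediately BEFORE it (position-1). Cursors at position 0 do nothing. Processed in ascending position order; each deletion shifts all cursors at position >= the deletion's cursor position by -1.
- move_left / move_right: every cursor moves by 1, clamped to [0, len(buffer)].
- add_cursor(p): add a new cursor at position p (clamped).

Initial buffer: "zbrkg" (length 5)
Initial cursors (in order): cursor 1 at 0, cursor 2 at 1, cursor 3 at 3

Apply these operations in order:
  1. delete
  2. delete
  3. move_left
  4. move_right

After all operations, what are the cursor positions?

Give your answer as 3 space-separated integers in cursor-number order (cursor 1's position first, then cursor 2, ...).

Answer: 1 1 1

Derivation:
After op 1 (delete): buffer="bkg" (len 3), cursors c1@0 c2@0 c3@1, authorship ...
After op 2 (delete): buffer="kg" (len 2), cursors c1@0 c2@0 c3@0, authorship ..
After op 3 (move_left): buffer="kg" (len 2), cursors c1@0 c2@0 c3@0, authorship ..
After op 4 (move_right): buffer="kg" (len 2), cursors c1@1 c2@1 c3@1, authorship ..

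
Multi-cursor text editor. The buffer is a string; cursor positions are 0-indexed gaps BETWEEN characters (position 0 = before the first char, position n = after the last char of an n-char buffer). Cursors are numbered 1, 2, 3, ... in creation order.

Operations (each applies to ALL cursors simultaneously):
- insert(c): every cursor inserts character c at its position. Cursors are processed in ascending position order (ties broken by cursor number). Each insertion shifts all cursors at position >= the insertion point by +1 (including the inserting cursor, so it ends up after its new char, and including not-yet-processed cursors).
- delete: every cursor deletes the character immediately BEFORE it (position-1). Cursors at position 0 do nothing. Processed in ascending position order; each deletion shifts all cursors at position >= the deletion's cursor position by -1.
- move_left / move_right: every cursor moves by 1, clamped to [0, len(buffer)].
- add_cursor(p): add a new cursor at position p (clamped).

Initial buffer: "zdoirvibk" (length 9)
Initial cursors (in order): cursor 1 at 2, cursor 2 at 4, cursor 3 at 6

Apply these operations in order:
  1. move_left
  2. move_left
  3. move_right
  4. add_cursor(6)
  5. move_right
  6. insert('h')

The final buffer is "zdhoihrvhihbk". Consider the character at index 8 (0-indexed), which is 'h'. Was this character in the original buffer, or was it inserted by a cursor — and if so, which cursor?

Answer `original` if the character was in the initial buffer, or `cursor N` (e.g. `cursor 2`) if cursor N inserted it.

Answer: cursor 3

Derivation:
After op 1 (move_left): buffer="zdoirvibk" (len 9), cursors c1@1 c2@3 c3@5, authorship .........
After op 2 (move_left): buffer="zdoirvibk" (len 9), cursors c1@0 c2@2 c3@4, authorship .........
After op 3 (move_right): buffer="zdoirvibk" (len 9), cursors c1@1 c2@3 c3@5, authorship .........
After op 4 (add_cursor(6)): buffer="zdoirvibk" (len 9), cursors c1@1 c2@3 c3@5 c4@6, authorship .........
After op 5 (move_right): buffer="zdoirvibk" (len 9), cursors c1@2 c2@4 c3@6 c4@7, authorship .........
After op 6 (insert('h')): buffer="zdhoihrvhihbk" (len 13), cursors c1@3 c2@6 c3@9 c4@11, authorship ..1..2..3.4..
Authorship (.=original, N=cursor N): . . 1 . . 2 . . 3 . 4 . .
Index 8: author = 3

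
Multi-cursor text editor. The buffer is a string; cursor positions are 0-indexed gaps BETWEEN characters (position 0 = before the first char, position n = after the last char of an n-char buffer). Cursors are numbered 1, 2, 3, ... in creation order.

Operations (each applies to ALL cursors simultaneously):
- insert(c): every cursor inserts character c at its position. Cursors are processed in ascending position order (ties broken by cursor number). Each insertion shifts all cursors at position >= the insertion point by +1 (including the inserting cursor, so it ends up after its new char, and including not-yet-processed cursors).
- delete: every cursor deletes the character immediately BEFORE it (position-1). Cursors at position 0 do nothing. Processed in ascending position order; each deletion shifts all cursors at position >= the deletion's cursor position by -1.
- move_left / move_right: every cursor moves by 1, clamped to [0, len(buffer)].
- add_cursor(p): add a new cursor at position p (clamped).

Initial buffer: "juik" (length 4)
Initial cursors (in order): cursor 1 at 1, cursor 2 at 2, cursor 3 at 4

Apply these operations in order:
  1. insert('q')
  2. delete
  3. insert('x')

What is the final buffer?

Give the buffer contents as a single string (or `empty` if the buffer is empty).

After op 1 (insert('q')): buffer="jquqikq" (len 7), cursors c1@2 c2@4 c3@7, authorship .1.2..3
After op 2 (delete): buffer="juik" (len 4), cursors c1@1 c2@2 c3@4, authorship ....
After op 3 (insert('x')): buffer="jxuxikx" (len 7), cursors c1@2 c2@4 c3@7, authorship .1.2..3

Answer: jxuxikx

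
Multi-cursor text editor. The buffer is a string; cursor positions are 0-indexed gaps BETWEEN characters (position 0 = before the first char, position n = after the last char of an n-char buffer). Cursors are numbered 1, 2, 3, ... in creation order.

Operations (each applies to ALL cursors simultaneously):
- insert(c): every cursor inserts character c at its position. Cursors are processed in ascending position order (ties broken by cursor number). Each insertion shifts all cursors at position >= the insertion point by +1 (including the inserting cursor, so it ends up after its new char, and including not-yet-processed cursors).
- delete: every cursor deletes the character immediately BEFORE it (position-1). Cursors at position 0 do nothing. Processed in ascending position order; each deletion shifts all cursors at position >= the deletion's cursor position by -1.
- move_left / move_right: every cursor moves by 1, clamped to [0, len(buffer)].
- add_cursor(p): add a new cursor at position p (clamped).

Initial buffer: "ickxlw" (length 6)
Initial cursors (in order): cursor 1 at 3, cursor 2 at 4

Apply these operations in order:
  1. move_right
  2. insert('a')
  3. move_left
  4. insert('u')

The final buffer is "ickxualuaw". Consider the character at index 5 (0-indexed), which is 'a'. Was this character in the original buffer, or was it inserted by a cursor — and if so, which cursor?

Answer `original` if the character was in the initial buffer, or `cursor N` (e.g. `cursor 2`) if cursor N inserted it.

After op 1 (move_right): buffer="ickxlw" (len 6), cursors c1@4 c2@5, authorship ......
After op 2 (insert('a')): buffer="ickxalaw" (len 8), cursors c1@5 c2@7, authorship ....1.2.
After op 3 (move_left): buffer="ickxalaw" (len 8), cursors c1@4 c2@6, authorship ....1.2.
After op 4 (insert('u')): buffer="ickxualuaw" (len 10), cursors c1@5 c2@8, authorship ....11.22.
Authorship (.=original, N=cursor N): . . . . 1 1 . 2 2 .
Index 5: author = 1

Answer: cursor 1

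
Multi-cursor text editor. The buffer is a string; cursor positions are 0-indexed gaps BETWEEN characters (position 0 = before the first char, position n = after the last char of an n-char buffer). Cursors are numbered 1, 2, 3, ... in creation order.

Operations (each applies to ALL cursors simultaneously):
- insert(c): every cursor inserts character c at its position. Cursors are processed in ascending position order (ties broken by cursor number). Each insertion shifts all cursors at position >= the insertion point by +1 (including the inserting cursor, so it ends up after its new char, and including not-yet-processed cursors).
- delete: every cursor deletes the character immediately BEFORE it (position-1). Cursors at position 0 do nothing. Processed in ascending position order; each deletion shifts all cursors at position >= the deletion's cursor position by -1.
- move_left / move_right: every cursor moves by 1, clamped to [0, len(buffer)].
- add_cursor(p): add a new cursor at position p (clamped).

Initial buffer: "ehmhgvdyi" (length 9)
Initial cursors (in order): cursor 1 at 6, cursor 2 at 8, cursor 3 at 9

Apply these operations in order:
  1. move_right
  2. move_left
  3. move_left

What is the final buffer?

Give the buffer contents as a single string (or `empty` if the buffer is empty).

After op 1 (move_right): buffer="ehmhgvdyi" (len 9), cursors c1@7 c2@9 c3@9, authorship .........
After op 2 (move_left): buffer="ehmhgvdyi" (len 9), cursors c1@6 c2@8 c3@8, authorship .........
After op 3 (move_left): buffer="ehmhgvdyi" (len 9), cursors c1@5 c2@7 c3@7, authorship .........

Answer: ehmhgvdyi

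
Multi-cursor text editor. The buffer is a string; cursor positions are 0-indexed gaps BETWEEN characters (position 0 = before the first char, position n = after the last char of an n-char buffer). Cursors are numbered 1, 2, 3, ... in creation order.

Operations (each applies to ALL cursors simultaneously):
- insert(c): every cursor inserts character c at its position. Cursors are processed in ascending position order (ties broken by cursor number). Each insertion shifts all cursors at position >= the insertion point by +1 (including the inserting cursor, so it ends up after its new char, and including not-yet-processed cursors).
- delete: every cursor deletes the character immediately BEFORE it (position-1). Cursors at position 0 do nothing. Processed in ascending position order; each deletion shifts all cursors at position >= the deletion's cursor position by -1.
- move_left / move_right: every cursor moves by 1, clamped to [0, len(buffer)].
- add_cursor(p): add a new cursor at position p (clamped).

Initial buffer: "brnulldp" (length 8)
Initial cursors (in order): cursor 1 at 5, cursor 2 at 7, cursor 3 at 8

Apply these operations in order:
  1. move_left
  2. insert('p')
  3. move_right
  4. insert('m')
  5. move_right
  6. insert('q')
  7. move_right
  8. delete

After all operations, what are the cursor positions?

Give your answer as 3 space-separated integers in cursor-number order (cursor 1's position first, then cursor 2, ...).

Answer: 9 13 14

Derivation:
After op 1 (move_left): buffer="brnulldp" (len 8), cursors c1@4 c2@6 c3@7, authorship ........
After op 2 (insert('p')): buffer="brnupllpdpp" (len 11), cursors c1@5 c2@8 c3@10, authorship ....1..2.3.
After op 3 (move_right): buffer="brnupllpdpp" (len 11), cursors c1@6 c2@9 c3@11, authorship ....1..2.3.
After op 4 (insert('m')): buffer="brnuplmlpdmppm" (len 14), cursors c1@7 c2@11 c3@14, authorship ....1.1.2.23.3
After op 5 (move_right): buffer="brnuplmlpdmppm" (len 14), cursors c1@8 c2@12 c3@14, authorship ....1.1.2.23.3
After op 6 (insert('q')): buffer="brnuplmlqpdmpqpmq" (len 17), cursors c1@9 c2@14 c3@17, authorship ....1.1.12.232.33
After op 7 (move_right): buffer="brnuplmlqpdmpqpmq" (len 17), cursors c1@10 c2@15 c3@17, authorship ....1.1.12.232.33
After op 8 (delete): buffer="brnuplmlqdmpqm" (len 14), cursors c1@9 c2@13 c3@14, authorship ....1.1.1.2323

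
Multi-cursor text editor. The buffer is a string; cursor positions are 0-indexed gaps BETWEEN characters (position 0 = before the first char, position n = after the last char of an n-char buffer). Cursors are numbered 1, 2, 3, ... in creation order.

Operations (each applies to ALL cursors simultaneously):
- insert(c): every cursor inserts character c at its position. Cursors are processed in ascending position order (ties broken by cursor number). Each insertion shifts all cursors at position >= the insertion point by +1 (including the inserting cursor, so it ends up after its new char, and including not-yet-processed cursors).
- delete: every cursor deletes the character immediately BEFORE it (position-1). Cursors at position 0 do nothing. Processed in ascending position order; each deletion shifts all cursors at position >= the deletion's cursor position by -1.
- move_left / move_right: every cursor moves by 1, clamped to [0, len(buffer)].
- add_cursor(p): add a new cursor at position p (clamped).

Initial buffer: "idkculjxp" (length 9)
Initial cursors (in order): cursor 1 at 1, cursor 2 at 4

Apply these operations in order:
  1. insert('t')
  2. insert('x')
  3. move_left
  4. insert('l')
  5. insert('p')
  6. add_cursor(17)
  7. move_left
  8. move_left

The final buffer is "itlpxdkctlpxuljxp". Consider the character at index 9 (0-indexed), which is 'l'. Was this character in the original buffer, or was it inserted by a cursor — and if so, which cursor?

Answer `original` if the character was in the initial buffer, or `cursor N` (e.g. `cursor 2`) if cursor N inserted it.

After op 1 (insert('t')): buffer="itdkctuljxp" (len 11), cursors c1@2 c2@6, authorship .1...2.....
After op 2 (insert('x')): buffer="itxdkctxuljxp" (len 13), cursors c1@3 c2@8, authorship .11...22.....
After op 3 (move_left): buffer="itxdkctxuljxp" (len 13), cursors c1@2 c2@7, authorship .11...22.....
After op 4 (insert('l')): buffer="itlxdkctlxuljxp" (len 15), cursors c1@3 c2@9, authorship .111...222.....
After op 5 (insert('p')): buffer="itlpxdkctlpxuljxp" (len 17), cursors c1@4 c2@11, authorship .1111...2222.....
After op 6 (add_cursor(17)): buffer="itlpxdkctlpxuljxp" (len 17), cursors c1@4 c2@11 c3@17, authorship .1111...2222.....
After op 7 (move_left): buffer="itlpxdkctlpxuljxp" (len 17), cursors c1@3 c2@10 c3@16, authorship .1111...2222.....
After op 8 (move_left): buffer="itlpxdkctlpxuljxp" (len 17), cursors c1@2 c2@9 c3@15, authorship .1111...2222.....
Authorship (.=original, N=cursor N): . 1 1 1 1 . . . 2 2 2 2 . . . . .
Index 9: author = 2

Answer: cursor 2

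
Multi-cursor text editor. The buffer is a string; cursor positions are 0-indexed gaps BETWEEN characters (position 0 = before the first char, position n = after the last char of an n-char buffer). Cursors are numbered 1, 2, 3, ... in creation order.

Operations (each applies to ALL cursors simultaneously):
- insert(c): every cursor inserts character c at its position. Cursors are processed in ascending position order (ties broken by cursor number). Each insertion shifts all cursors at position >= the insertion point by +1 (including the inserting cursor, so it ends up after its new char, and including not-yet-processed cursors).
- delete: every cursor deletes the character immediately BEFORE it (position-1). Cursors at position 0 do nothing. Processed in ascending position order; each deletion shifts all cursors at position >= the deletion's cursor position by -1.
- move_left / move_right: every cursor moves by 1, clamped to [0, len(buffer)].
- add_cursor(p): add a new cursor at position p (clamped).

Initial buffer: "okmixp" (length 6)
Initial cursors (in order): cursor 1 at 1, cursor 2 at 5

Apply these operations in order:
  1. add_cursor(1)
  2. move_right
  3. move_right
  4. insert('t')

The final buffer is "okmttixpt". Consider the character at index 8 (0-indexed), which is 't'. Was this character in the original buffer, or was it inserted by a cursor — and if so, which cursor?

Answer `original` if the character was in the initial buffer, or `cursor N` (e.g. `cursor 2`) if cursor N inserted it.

After op 1 (add_cursor(1)): buffer="okmixp" (len 6), cursors c1@1 c3@1 c2@5, authorship ......
After op 2 (move_right): buffer="okmixp" (len 6), cursors c1@2 c3@2 c2@6, authorship ......
After op 3 (move_right): buffer="okmixp" (len 6), cursors c1@3 c3@3 c2@6, authorship ......
After op 4 (insert('t')): buffer="okmttixpt" (len 9), cursors c1@5 c3@5 c2@9, authorship ...13...2
Authorship (.=original, N=cursor N): . . . 1 3 . . . 2
Index 8: author = 2

Answer: cursor 2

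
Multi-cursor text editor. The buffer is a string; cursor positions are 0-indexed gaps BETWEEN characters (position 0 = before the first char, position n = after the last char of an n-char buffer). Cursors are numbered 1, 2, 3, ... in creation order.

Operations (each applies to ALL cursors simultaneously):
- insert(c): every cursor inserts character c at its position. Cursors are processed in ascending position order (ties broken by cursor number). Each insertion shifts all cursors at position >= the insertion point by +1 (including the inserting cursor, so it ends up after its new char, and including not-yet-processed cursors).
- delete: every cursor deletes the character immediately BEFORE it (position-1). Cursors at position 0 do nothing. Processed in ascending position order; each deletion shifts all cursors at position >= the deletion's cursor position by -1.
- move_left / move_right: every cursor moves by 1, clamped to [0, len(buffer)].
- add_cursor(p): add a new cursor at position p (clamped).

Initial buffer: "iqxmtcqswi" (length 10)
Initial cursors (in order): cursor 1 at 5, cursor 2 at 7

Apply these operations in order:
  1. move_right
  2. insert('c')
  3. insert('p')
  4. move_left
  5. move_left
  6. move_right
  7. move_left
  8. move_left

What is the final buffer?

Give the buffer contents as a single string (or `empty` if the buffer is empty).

Answer: iqxmtccpqscpwi

Derivation:
After op 1 (move_right): buffer="iqxmtcqswi" (len 10), cursors c1@6 c2@8, authorship ..........
After op 2 (insert('c')): buffer="iqxmtccqscwi" (len 12), cursors c1@7 c2@10, authorship ......1..2..
After op 3 (insert('p')): buffer="iqxmtccpqscpwi" (len 14), cursors c1@8 c2@12, authorship ......11..22..
After op 4 (move_left): buffer="iqxmtccpqscpwi" (len 14), cursors c1@7 c2@11, authorship ......11..22..
After op 5 (move_left): buffer="iqxmtccpqscpwi" (len 14), cursors c1@6 c2@10, authorship ......11..22..
After op 6 (move_right): buffer="iqxmtccpqscpwi" (len 14), cursors c1@7 c2@11, authorship ......11..22..
After op 7 (move_left): buffer="iqxmtccpqscpwi" (len 14), cursors c1@6 c2@10, authorship ......11..22..
After op 8 (move_left): buffer="iqxmtccpqscpwi" (len 14), cursors c1@5 c2@9, authorship ......11..22..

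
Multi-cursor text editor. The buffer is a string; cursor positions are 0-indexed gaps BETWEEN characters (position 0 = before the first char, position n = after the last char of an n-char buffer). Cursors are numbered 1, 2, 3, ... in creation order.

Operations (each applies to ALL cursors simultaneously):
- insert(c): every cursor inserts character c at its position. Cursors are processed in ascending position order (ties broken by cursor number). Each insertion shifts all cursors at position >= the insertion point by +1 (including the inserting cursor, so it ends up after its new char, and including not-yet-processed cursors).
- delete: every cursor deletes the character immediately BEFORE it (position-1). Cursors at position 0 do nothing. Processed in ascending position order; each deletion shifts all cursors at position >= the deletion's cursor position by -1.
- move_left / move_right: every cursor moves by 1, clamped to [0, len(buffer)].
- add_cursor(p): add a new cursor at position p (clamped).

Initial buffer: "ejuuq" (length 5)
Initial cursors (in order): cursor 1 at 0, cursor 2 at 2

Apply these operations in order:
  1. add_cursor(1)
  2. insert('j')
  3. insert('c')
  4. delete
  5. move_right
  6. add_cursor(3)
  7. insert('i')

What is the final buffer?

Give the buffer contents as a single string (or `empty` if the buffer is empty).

Answer: jeijijijuiuq

Derivation:
After op 1 (add_cursor(1)): buffer="ejuuq" (len 5), cursors c1@0 c3@1 c2@2, authorship .....
After op 2 (insert('j')): buffer="jejjjuuq" (len 8), cursors c1@1 c3@3 c2@5, authorship 1.3.2...
After op 3 (insert('c')): buffer="jcejcjjcuuq" (len 11), cursors c1@2 c3@5 c2@8, authorship 11.33.22...
After op 4 (delete): buffer="jejjjuuq" (len 8), cursors c1@1 c3@3 c2@5, authorship 1.3.2...
After op 5 (move_right): buffer="jejjjuuq" (len 8), cursors c1@2 c3@4 c2@6, authorship 1.3.2...
After op 6 (add_cursor(3)): buffer="jejjjuuq" (len 8), cursors c1@2 c4@3 c3@4 c2@6, authorship 1.3.2...
After op 7 (insert('i')): buffer="jeijijijuiuq" (len 12), cursors c1@3 c4@5 c3@7 c2@10, authorship 1.134.32.2..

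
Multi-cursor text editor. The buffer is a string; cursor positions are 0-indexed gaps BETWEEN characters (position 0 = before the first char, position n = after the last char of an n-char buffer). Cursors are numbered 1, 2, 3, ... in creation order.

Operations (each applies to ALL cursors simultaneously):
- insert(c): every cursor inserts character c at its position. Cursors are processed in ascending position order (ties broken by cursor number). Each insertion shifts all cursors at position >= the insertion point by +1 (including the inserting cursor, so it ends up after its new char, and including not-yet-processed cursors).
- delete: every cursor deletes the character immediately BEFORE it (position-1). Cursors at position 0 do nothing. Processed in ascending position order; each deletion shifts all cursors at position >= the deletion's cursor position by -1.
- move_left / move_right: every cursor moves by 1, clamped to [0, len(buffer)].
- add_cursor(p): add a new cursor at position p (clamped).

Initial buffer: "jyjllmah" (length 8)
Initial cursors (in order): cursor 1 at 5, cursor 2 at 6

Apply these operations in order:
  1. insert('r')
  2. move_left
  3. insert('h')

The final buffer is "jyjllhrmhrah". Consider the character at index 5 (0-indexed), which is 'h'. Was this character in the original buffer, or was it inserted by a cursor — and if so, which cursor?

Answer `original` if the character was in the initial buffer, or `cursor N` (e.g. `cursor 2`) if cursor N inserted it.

Answer: cursor 1

Derivation:
After op 1 (insert('r')): buffer="jyjllrmrah" (len 10), cursors c1@6 c2@8, authorship .....1.2..
After op 2 (move_left): buffer="jyjllrmrah" (len 10), cursors c1@5 c2@7, authorship .....1.2..
After op 3 (insert('h')): buffer="jyjllhrmhrah" (len 12), cursors c1@6 c2@9, authorship .....11.22..
Authorship (.=original, N=cursor N): . . . . . 1 1 . 2 2 . .
Index 5: author = 1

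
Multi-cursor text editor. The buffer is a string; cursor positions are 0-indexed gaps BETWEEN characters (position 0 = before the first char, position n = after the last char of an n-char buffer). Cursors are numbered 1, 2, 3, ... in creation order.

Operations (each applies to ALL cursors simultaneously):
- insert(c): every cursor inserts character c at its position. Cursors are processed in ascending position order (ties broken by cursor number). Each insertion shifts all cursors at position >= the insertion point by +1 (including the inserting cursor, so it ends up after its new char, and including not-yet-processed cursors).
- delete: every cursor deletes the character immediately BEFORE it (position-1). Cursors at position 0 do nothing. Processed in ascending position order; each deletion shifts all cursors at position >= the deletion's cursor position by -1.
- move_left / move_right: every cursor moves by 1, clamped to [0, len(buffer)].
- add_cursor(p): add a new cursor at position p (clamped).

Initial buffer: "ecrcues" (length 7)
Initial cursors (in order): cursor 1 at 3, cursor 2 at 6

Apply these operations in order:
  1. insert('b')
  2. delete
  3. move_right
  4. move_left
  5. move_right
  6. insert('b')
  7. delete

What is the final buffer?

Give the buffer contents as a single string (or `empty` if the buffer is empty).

Answer: ecrcues

Derivation:
After op 1 (insert('b')): buffer="ecrbcuebs" (len 9), cursors c1@4 c2@8, authorship ...1...2.
After op 2 (delete): buffer="ecrcues" (len 7), cursors c1@3 c2@6, authorship .......
After op 3 (move_right): buffer="ecrcues" (len 7), cursors c1@4 c2@7, authorship .......
After op 4 (move_left): buffer="ecrcues" (len 7), cursors c1@3 c2@6, authorship .......
After op 5 (move_right): buffer="ecrcues" (len 7), cursors c1@4 c2@7, authorship .......
After op 6 (insert('b')): buffer="ecrcbuesb" (len 9), cursors c1@5 c2@9, authorship ....1...2
After op 7 (delete): buffer="ecrcues" (len 7), cursors c1@4 c2@7, authorship .......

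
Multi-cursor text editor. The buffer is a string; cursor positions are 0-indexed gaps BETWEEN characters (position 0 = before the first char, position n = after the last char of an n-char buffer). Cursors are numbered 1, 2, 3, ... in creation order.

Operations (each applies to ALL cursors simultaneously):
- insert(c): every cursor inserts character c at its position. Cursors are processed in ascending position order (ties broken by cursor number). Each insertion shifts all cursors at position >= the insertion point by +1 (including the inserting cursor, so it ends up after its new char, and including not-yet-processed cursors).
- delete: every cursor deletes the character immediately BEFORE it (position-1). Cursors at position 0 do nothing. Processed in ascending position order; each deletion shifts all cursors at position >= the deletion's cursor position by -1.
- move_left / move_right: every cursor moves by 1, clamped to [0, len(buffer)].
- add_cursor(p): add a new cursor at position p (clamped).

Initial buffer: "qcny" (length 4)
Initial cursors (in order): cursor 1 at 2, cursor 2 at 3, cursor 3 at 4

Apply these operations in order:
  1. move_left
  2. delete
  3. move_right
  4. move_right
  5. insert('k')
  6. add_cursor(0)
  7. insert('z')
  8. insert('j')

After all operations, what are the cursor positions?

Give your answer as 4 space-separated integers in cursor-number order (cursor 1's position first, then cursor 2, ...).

Answer: 12 12 12 2

Derivation:
After op 1 (move_left): buffer="qcny" (len 4), cursors c1@1 c2@2 c3@3, authorship ....
After op 2 (delete): buffer="y" (len 1), cursors c1@0 c2@0 c3@0, authorship .
After op 3 (move_right): buffer="y" (len 1), cursors c1@1 c2@1 c3@1, authorship .
After op 4 (move_right): buffer="y" (len 1), cursors c1@1 c2@1 c3@1, authorship .
After op 5 (insert('k')): buffer="ykkk" (len 4), cursors c1@4 c2@4 c3@4, authorship .123
After op 6 (add_cursor(0)): buffer="ykkk" (len 4), cursors c4@0 c1@4 c2@4 c3@4, authorship .123
After op 7 (insert('z')): buffer="zykkkzzz" (len 8), cursors c4@1 c1@8 c2@8 c3@8, authorship 4.123123
After op 8 (insert('j')): buffer="zjykkkzzzjjj" (len 12), cursors c4@2 c1@12 c2@12 c3@12, authorship 44.123123123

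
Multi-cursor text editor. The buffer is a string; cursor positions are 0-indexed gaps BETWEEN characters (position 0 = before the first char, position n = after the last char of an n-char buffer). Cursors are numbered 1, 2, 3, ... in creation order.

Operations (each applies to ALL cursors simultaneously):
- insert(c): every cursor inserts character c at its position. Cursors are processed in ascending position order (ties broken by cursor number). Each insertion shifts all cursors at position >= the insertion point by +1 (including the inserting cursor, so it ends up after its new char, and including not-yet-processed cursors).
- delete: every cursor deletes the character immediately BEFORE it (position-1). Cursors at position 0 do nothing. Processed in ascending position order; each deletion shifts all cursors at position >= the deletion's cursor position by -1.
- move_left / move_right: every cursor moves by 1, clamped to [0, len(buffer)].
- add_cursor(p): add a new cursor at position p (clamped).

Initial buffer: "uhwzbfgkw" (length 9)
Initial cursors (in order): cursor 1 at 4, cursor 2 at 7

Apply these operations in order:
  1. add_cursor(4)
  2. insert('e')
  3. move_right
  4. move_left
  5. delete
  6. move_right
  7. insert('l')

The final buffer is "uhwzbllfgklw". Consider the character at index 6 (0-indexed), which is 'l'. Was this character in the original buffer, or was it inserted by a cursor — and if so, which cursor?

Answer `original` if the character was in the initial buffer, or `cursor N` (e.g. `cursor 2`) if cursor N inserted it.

Answer: cursor 3

Derivation:
After op 1 (add_cursor(4)): buffer="uhwzbfgkw" (len 9), cursors c1@4 c3@4 c2@7, authorship .........
After op 2 (insert('e')): buffer="uhwzeebfgekw" (len 12), cursors c1@6 c3@6 c2@10, authorship ....13...2..
After op 3 (move_right): buffer="uhwzeebfgekw" (len 12), cursors c1@7 c3@7 c2@11, authorship ....13...2..
After op 4 (move_left): buffer="uhwzeebfgekw" (len 12), cursors c1@6 c3@6 c2@10, authorship ....13...2..
After op 5 (delete): buffer="uhwzbfgkw" (len 9), cursors c1@4 c3@4 c2@7, authorship .........
After op 6 (move_right): buffer="uhwzbfgkw" (len 9), cursors c1@5 c3@5 c2@8, authorship .........
After op 7 (insert('l')): buffer="uhwzbllfgklw" (len 12), cursors c1@7 c3@7 c2@11, authorship .....13...2.
Authorship (.=original, N=cursor N): . . . . . 1 3 . . . 2 .
Index 6: author = 3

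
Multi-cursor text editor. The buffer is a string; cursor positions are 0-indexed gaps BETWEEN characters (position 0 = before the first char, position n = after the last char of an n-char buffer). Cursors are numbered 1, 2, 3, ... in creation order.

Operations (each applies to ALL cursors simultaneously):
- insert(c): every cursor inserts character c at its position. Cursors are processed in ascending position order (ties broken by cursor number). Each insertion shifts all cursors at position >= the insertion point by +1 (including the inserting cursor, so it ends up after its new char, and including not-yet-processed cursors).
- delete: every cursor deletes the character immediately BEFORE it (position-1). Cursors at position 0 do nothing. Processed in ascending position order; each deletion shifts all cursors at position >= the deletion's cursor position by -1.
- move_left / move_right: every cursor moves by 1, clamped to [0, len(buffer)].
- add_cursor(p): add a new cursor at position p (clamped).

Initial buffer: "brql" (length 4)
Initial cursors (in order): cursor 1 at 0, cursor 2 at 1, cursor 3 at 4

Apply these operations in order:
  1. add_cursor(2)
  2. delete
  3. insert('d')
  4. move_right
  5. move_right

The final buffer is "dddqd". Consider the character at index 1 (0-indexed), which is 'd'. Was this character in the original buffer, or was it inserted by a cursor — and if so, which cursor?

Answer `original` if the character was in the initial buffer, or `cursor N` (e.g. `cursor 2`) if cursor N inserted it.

Answer: cursor 2

Derivation:
After op 1 (add_cursor(2)): buffer="brql" (len 4), cursors c1@0 c2@1 c4@2 c3@4, authorship ....
After op 2 (delete): buffer="q" (len 1), cursors c1@0 c2@0 c4@0 c3@1, authorship .
After op 3 (insert('d')): buffer="dddqd" (len 5), cursors c1@3 c2@3 c4@3 c3@5, authorship 124.3
After op 4 (move_right): buffer="dddqd" (len 5), cursors c1@4 c2@4 c4@4 c3@5, authorship 124.3
After op 5 (move_right): buffer="dddqd" (len 5), cursors c1@5 c2@5 c3@5 c4@5, authorship 124.3
Authorship (.=original, N=cursor N): 1 2 4 . 3
Index 1: author = 2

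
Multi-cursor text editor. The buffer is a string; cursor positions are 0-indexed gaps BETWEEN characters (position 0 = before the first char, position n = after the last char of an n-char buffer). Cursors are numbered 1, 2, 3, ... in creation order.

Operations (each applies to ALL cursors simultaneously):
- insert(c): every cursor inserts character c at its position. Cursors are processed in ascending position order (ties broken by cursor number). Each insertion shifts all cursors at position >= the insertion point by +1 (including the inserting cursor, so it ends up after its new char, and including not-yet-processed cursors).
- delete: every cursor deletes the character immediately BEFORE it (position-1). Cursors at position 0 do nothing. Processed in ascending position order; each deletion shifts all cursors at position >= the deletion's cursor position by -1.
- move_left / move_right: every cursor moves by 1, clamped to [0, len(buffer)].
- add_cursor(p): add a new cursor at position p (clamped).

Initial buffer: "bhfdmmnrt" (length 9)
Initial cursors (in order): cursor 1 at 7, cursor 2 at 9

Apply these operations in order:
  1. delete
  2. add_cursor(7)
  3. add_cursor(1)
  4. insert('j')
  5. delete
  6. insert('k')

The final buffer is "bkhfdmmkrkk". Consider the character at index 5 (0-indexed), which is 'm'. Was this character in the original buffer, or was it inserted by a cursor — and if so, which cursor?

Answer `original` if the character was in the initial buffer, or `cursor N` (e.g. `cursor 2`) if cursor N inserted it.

After op 1 (delete): buffer="bhfdmmr" (len 7), cursors c1@6 c2@7, authorship .......
After op 2 (add_cursor(7)): buffer="bhfdmmr" (len 7), cursors c1@6 c2@7 c3@7, authorship .......
After op 3 (add_cursor(1)): buffer="bhfdmmr" (len 7), cursors c4@1 c1@6 c2@7 c3@7, authorship .......
After op 4 (insert('j')): buffer="bjhfdmmjrjj" (len 11), cursors c4@2 c1@8 c2@11 c3@11, authorship .4.....1.23
After op 5 (delete): buffer="bhfdmmr" (len 7), cursors c4@1 c1@6 c2@7 c3@7, authorship .......
After op 6 (insert('k')): buffer="bkhfdmmkrkk" (len 11), cursors c4@2 c1@8 c2@11 c3@11, authorship .4.....1.23
Authorship (.=original, N=cursor N): . 4 . . . . . 1 . 2 3
Index 5: author = original

Answer: original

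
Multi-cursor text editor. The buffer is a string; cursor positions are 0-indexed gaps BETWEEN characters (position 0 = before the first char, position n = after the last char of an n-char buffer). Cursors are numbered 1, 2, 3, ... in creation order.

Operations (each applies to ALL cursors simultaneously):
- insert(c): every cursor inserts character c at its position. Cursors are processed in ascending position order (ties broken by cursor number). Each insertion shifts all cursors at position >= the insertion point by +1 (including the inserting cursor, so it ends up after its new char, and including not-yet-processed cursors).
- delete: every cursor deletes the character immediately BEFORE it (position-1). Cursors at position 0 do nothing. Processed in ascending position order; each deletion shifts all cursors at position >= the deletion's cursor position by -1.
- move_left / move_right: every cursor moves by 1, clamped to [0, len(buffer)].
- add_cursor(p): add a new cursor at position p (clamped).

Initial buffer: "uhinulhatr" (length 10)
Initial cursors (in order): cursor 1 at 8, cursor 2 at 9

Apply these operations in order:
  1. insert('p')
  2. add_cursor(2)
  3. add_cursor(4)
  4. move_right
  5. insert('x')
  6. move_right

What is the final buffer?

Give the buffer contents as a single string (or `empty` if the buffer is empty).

After op 1 (insert('p')): buffer="uhinulhaptpr" (len 12), cursors c1@9 c2@11, authorship ........1.2.
After op 2 (add_cursor(2)): buffer="uhinulhaptpr" (len 12), cursors c3@2 c1@9 c2@11, authorship ........1.2.
After op 3 (add_cursor(4)): buffer="uhinulhaptpr" (len 12), cursors c3@2 c4@4 c1@9 c2@11, authorship ........1.2.
After op 4 (move_right): buffer="uhinulhaptpr" (len 12), cursors c3@3 c4@5 c1@10 c2@12, authorship ........1.2.
After op 5 (insert('x')): buffer="uhixnuxlhaptxprx" (len 16), cursors c3@4 c4@7 c1@13 c2@16, authorship ...3..4...1.12.2
After op 6 (move_right): buffer="uhixnuxlhaptxprx" (len 16), cursors c3@5 c4@8 c1@14 c2@16, authorship ...3..4...1.12.2

Answer: uhixnuxlhaptxprx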